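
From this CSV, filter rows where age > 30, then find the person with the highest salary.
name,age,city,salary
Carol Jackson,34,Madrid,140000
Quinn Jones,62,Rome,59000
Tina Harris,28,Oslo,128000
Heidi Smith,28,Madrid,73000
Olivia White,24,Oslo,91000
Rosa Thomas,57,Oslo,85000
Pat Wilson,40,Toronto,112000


Filter: age > 30
Sort by: salary (descending)

Filtered records (4):
  Carol Jackson, age 34, salary $140000
  Pat Wilson, age 40, salary $112000
  Rosa Thomas, age 57, salary $85000
  Quinn Jones, age 62, salary $59000

Highest salary: Carol Jackson ($140000)

Carol Jackson


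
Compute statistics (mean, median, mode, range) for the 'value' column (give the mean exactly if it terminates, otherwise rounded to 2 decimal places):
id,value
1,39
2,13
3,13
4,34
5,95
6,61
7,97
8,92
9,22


Data: [39, 13, 13, 34, 95, 61, 97, 92, 22]
Count: 9
Sum: 466
Mean: 466/9 ≈ 51.78 (rounded to 2 decimal places)
Sorted: [13, 13, 22, 34, 39, 61, 92, 95, 97]
Median: 39.0
Mode: 13 (2 times)
Range: 97 - 13 = 84
Min: 13, Max: 97

mean≈51.78, median=39.0, mode=13, range=84


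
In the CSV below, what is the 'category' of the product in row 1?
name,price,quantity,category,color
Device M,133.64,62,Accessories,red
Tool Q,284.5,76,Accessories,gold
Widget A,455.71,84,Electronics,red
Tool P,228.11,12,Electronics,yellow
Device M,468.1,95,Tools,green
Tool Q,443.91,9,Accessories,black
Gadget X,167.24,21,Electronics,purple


Query: Row 1 ('Device M'), column 'category'
Value: Accessories

Accessories


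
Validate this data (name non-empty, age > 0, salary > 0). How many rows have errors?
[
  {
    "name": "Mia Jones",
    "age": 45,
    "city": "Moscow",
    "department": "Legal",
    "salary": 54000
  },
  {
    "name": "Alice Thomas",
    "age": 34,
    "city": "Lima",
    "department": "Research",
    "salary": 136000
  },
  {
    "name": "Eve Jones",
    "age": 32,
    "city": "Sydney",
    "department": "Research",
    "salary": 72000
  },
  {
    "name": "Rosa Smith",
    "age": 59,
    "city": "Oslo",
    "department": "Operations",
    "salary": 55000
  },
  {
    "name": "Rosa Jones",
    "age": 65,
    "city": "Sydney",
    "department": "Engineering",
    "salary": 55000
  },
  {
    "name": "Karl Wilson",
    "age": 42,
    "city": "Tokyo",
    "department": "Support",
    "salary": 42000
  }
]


Validating 6 records:
Rules: name non-empty, age > 0, salary > 0

  Row 1 (Mia Jones): OK
  Row 2 (Alice Thomas): OK
  Row 3 (Eve Jones): OK
  Row 4 (Rosa Smith): OK
  Row 5 (Rosa Jones): OK
  Row 6 (Karl Wilson): OK

Total errors: 0

0 errors


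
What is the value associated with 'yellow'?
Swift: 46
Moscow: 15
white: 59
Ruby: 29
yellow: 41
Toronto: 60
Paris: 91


Looking up key 'yellow'
Value: 41

41


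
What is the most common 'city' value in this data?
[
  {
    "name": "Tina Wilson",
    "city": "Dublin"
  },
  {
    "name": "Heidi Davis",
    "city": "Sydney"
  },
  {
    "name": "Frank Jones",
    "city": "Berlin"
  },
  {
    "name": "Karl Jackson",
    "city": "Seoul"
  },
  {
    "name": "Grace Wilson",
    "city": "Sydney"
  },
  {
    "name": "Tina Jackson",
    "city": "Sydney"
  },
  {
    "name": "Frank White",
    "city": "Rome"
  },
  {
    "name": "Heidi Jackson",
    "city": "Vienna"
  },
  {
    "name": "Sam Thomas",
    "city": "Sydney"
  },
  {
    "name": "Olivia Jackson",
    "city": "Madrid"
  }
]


Counting 'city' values across 10 records:

  Sydney: 4 ####
  Dublin: 1 #
  Berlin: 1 #
  Seoul: 1 #
  Rome: 1 #
  Vienna: 1 #
  Madrid: 1 #

Most common: Sydney (4 times)

Sydney (4 times)


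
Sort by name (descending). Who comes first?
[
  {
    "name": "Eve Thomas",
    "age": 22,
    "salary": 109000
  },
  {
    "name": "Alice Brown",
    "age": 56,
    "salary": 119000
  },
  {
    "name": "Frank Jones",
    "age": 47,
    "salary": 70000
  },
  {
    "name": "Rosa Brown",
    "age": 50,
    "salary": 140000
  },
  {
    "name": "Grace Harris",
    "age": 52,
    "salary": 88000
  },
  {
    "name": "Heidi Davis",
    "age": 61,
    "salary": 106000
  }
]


Sort by: name (descending)

Sorted order:
  1. Rosa Brown (name = Rosa Brown)
  2. Heidi Davis (name = Heidi Davis)
  3. Grace Harris (name = Grace Harris)
  4. Frank Jones (name = Frank Jones)
  5. Eve Thomas (name = Eve Thomas)
  6. Alice Brown (name = Alice Brown)

First: Rosa Brown

Rosa Brown


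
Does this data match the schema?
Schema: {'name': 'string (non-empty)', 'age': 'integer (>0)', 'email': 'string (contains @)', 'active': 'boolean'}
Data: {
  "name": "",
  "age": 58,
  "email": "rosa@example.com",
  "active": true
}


Validating each field against schema:
  name: FAIL ("" is an empty string)
  age: OK (positive integer)
  email: OK (string with @)
  active: OK (boolean)

Result: INVALID (1 error: name)

INVALID (1 error: name)


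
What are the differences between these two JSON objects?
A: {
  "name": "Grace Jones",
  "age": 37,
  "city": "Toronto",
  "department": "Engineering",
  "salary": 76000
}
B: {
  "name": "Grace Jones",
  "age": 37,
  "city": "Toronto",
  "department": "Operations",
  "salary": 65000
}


Comparing each field (in key order):
  name: same
  age: same
  city: same
  department: DIFFERENT
  salary: DIFFERENT
Differences:
  department: Engineering -> Operations
  salary: 76000 -> 65000

2 field(s) changed

2 changes: department, salary


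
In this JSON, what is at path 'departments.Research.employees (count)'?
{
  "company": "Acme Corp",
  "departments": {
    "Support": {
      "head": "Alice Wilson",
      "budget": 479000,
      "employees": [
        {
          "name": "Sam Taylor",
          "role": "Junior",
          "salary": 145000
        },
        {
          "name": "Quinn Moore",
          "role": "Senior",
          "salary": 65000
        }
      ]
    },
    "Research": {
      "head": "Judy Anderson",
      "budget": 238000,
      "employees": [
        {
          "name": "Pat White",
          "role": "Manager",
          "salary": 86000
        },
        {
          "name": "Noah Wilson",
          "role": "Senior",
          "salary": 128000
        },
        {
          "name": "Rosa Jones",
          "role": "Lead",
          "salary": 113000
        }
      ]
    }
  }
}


Path: departments.Research.employees (count)

Navigate:
  -> departments
  -> Research
  -> employees (array, length 3)

3


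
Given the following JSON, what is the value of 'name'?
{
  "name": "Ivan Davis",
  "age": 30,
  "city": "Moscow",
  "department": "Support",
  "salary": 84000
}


Looking up field 'name'
Value: Ivan Davis

Ivan Davis


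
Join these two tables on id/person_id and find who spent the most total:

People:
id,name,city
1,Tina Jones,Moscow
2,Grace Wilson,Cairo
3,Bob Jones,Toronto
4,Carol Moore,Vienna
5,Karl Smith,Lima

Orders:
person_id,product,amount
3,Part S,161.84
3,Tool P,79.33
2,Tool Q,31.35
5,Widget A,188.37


Join on: people.id = orders.person_id

Joined rows:
  Bob Jones (Toronto) bought Part S for $161.84
  Bob Jones (Toronto) bought Tool P for $79.33
  Grace Wilson (Cairo) bought Tool Q for $31.35
  Karl Smith (Lima) bought Widget A for $188.37

Total per person:
  Bob Jones: $241.17
  Karl Smith: $188.37
  Grace Wilson: $31.35

Top spender: Bob Jones ($241.17)

Bob Jones ($241.17)


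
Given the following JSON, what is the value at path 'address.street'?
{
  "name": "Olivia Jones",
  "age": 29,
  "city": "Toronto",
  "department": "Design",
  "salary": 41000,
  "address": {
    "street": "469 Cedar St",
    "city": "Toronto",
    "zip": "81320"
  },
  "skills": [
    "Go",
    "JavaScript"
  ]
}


Query: address.street
Path: address -> street
Value: 469 Cedar St

469 Cedar St


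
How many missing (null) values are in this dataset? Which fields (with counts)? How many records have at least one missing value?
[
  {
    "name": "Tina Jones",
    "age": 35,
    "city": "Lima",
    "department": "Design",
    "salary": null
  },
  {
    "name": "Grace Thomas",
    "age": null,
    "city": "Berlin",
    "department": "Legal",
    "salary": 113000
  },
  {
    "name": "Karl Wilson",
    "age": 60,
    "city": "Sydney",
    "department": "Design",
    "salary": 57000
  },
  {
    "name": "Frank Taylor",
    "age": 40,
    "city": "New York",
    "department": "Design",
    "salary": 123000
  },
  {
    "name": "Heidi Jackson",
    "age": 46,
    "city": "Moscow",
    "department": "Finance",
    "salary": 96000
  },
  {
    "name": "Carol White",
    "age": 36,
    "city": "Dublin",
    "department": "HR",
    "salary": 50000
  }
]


Checking for missing (null) values in 6 records:

  Tina Jones: salary
  Grace Thomas: age
  Karl Wilson: complete
  Frank Taylor: complete
  Heidi Jackson: complete
  Carol White: complete

Per field:
  name: 0 missing
  age: 1 missing
  city: 0 missing
  department: 0 missing
  salary: 1 missing

Total missing values: 2
Records with any missing: 2

2 missing values (age: 1, salary: 1); 2 incomplete records


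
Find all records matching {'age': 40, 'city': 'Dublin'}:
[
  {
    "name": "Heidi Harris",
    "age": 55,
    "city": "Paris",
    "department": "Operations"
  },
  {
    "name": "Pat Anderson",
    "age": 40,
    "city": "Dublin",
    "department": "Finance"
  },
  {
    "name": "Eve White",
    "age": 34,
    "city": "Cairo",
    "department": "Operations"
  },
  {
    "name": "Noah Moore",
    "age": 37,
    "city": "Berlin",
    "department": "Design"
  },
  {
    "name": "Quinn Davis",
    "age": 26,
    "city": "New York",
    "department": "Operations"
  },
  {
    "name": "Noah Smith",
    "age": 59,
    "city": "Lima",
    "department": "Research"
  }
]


Search criteria: {'age': 40, 'city': 'Dublin'}

Checking 6 records:
  Heidi Harris: {age: 55, city: Paris}
  Pat Anderson: {age: 40, city: Dublin} <-- MATCH
  Eve White: {age: 34, city: Cairo}
  Noah Moore: {age: 37, city: Berlin}
  Quinn Davis: {age: 26, city: New York}
  Noah Smith: {age: 59, city: Lima}

Matches: ["Pat Anderson"]

["Pat Anderson"]


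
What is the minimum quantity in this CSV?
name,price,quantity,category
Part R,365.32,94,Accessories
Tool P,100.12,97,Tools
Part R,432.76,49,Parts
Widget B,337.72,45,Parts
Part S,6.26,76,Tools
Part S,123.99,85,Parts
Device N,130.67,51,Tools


Computing minimum quantity:
Values: [94, 97, 49, 45, 76, 85, 51]
Min = 45

45


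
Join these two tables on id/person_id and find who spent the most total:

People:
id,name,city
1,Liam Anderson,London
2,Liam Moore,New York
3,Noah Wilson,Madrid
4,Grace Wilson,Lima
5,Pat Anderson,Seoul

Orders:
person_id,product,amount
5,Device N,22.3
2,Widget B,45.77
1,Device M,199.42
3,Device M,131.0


Join on: people.id = orders.person_id

Joined rows:
  Pat Anderson (Seoul) bought Device N for $22.3
  Liam Moore (New York) bought Widget B for $45.77
  Liam Anderson (London) bought Device M for $199.42
  Noah Wilson (Madrid) bought Device M for $131.0

Total per person:
  Liam Anderson: $199.42
  Noah Wilson: $131.00
  Liam Moore: $45.77
  Pat Anderson: $22.30

Top spender: Liam Anderson ($199.42)

Liam Anderson ($199.42)


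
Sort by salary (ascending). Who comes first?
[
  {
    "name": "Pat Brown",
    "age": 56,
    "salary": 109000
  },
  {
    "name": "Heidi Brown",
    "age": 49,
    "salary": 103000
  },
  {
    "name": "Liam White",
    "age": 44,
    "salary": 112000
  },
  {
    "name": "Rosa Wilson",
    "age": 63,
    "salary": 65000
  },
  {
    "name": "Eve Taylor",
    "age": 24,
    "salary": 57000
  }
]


Sort by: salary (ascending)

Sorted order:
  1. Eve Taylor (salary = 57000)
  2. Rosa Wilson (salary = 65000)
  3. Heidi Brown (salary = 103000)
  4. Pat Brown (salary = 109000)
  5. Liam White (salary = 112000)

First: Eve Taylor

Eve Taylor


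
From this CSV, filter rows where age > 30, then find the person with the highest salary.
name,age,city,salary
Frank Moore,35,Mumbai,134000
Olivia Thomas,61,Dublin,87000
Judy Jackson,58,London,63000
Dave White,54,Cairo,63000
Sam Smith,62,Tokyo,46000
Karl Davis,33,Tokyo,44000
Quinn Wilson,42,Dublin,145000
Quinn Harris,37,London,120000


Filter: age > 30
Sort by: salary (descending)

Filtered records (8):
  Quinn Wilson, age 42, salary $145000
  Frank Moore, age 35, salary $134000
  Quinn Harris, age 37, salary $120000
  Olivia Thomas, age 61, salary $87000
  Judy Jackson, age 58, salary $63000
  Dave White, age 54, salary $63000
  Sam Smith, age 62, salary $46000
  Karl Davis, age 33, salary $44000

Highest salary: Quinn Wilson ($145000)

Quinn Wilson


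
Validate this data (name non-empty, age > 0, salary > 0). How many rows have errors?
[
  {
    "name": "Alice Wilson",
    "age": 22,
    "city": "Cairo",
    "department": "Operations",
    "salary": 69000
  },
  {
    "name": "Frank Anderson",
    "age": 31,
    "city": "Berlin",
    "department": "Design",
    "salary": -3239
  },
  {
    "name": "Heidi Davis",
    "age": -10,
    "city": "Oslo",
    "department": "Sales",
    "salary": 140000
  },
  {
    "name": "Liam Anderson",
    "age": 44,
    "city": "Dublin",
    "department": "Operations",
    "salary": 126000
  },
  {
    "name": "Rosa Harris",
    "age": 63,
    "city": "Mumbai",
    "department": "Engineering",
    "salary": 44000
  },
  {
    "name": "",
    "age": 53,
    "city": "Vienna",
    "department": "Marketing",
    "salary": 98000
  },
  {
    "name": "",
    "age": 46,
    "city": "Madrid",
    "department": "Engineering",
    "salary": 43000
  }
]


Validating 7 records:
Rules: name non-empty, age > 0, salary > 0

  Row 1 (Alice Wilson): OK
  Row 2 (Frank Anderson): negative salary: -3239
  Row 3 (Heidi Davis): negative age: -10
  Row 4 (Liam Anderson): OK
  Row 5 (Rosa Harris): OK
  Row 6 (???): empty name
  Row 7 (???): empty name

Total errors: 4

4 errors


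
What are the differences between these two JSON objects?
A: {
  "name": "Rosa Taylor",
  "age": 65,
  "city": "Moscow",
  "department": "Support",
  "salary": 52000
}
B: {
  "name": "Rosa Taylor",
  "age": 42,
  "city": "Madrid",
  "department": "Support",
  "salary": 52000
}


Comparing each field (in key order):
  name: same
  age: DIFFERENT
  city: DIFFERENT
  department: same
  salary: same
Differences:
  age: 65 -> 42
  city: Moscow -> Madrid

2 field(s) changed

2 changes: age, city


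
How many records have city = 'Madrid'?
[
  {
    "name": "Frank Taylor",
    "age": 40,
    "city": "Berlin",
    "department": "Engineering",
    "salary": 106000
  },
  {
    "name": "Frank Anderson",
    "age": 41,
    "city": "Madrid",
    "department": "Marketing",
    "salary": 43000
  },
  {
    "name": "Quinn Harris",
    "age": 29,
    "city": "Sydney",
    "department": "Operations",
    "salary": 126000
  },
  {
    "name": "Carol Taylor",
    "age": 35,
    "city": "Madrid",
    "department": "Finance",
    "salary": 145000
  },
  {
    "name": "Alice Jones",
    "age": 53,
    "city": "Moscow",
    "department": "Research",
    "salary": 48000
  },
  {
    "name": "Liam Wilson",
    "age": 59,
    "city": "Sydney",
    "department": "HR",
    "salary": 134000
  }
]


Data: 6 records
Condition: city = 'Madrid'

Checking each record:
  Frank Taylor: Berlin
  Frank Anderson: Madrid MATCH
  Quinn Harris: Sydney
  Carol Taylor: Madrid MATCH
  Alice Jones: Moscow
  Liam Wilson: Sydney

Count: 2

2


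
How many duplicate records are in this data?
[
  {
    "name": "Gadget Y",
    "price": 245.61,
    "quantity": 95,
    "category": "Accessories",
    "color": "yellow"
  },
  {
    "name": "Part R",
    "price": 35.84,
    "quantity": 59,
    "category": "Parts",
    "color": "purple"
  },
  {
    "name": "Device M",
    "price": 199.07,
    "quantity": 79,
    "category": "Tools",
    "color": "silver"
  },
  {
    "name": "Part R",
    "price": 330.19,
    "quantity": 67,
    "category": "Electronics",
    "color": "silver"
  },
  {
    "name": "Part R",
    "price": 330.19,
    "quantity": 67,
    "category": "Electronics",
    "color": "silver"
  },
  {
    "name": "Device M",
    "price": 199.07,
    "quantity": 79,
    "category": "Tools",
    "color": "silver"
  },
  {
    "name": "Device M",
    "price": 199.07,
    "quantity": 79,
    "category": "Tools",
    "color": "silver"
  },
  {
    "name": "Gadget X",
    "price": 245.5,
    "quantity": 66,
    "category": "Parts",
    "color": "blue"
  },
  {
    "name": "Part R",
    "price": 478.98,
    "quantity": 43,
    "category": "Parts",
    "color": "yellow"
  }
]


Checking 9 records for duplicates:

  Row 1: Gadget Y ($245.61, qty 95)
  Row 2: Part R ($35.84, qty 59)
  Row 3: Device M ($199.07, qty 79)
  Row 4: Part R ($330.19, qty 67)
  Row 5: Part R ($330.19, qty 67) <-- DUPLICATE
  Row 6: Device M ($199.07, qty 79) <-- DUPLICATE
  Row 7: Device M ($199.07, qty 79) <-- DUPLICATE
  Row 8: Gadget X ($245.5, qty 66)
  Row 9: Part R ($478.98, qty 43)

Duplicates found: 3
Unique records: 6

3 duplicates, 6 unique


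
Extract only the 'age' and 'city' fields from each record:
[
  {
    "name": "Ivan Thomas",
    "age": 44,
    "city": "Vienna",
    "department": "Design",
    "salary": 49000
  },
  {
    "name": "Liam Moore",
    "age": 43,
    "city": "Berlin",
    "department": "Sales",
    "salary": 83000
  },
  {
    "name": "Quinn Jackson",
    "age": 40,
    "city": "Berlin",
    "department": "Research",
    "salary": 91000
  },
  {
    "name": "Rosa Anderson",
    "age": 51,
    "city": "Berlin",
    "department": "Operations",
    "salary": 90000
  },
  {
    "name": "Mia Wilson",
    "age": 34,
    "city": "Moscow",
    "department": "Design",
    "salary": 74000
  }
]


Original: 5 records with fields: name, age, city, department, salary
Keep: ['age', 'city']
Drop: ['name', 'department', 'salary']
Result: 5 records, 2 fields each

[
  {
    "age": 44,
    "city": "Vienna"
  },
  {
    "age": 43,
    "city": "Berlin"
  },
  {
    "age": 40,
    "city": "Berlin"
  },
  {
    "age": 51,
    "city": "Berlin"
  },
  {
    "age": 34,
    "city": "Moscow"
  }
]


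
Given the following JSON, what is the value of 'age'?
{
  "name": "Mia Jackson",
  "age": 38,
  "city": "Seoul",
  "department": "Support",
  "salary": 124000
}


Looking up field 'age'
Value: 38

38


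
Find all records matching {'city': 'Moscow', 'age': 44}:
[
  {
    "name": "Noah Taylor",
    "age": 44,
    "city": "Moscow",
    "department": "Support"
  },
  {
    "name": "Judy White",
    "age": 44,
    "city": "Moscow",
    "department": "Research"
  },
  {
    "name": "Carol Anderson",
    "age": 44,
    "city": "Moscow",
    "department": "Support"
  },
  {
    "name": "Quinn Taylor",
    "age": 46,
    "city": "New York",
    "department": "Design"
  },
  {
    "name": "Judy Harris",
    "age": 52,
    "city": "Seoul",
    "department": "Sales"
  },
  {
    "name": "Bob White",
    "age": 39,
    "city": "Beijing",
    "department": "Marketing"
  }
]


Search criteria: {'city': 'Moscow', 'age': 44}

Checking 6 records:
  Noah Taylor: {city: Moscow, age: 44} <-- MATCH
  Judy White: {city: Moscow, age: 44} <-- MATCH
  Carol Anderson: {city: Moscow, age: 44} <-- MATCH
  Quinn Taylor: {city: New York, age: 46}
  Judy Harris: {city: Seoul, age: 52}
  Bob White: {city: Beijing, age: 39}

Matches: ["Noah Taylor", "Judy White", "Carol Anderson"]

["Noah Taylor", "Judy White", "Carol Anderson"]


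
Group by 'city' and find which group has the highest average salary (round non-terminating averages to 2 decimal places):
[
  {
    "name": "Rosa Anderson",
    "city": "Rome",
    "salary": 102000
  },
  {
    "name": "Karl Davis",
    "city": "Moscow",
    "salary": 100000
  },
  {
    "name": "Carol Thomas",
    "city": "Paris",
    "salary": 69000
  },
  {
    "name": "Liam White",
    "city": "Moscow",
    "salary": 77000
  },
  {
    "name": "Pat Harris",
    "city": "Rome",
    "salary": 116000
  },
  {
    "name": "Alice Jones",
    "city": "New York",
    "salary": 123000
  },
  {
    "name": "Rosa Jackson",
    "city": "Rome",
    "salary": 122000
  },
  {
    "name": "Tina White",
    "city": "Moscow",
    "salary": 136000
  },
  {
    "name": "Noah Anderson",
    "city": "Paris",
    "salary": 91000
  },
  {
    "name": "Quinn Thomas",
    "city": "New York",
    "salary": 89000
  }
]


Group by: city

Groups:
  Moscow: 3 people, avg salary = 313000/3 ≈ $104333.33
  New York: 2 people, avg salary = 212000/2 = $106000
  Paris: 2 people, avg salary = 160000/2 = $80000
  Rome: 3 people, avg salary = 340000/3 ≈ $113333.33

Highest average salary: Rome (≈$113333.33)

Rome (≈$113333.33)


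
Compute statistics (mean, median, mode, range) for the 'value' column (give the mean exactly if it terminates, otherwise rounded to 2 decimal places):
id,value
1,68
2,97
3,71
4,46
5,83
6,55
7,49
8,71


Data: [68, 97, 71, 46, 83, 55, 49, 71]
Count: 8
Sum: 540
Mean: 540/8 = 67.5
Sorted: [46, 49, 55, 68, 71, 71, 83, 97]
Median: 69.5
Mode: 71 (2 times)
Range: 97 - 46 = 51
Min: 46, Max: 97

mean=67.5, median=69.5, mode=71, range=51


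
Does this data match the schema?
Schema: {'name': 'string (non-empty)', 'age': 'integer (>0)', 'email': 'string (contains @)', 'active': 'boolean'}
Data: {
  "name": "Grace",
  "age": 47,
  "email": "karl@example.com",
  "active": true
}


Validating each field against schema:
  name: OK (non-empty string)
  age: OK (positive integer)
  email: OK (string with @)
  active: OK (boolean)

Result: VALID

VALID


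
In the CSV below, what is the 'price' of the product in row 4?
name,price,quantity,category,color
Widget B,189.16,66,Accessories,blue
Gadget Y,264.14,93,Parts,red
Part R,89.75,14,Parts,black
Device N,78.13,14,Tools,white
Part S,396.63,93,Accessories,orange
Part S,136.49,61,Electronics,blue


Query: Row 4 ('Device N'), column 'price'
Value: 78.13

78.13


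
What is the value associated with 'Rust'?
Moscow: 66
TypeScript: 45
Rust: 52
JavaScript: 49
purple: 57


Looking up key 'Rust'
Value: 52

52


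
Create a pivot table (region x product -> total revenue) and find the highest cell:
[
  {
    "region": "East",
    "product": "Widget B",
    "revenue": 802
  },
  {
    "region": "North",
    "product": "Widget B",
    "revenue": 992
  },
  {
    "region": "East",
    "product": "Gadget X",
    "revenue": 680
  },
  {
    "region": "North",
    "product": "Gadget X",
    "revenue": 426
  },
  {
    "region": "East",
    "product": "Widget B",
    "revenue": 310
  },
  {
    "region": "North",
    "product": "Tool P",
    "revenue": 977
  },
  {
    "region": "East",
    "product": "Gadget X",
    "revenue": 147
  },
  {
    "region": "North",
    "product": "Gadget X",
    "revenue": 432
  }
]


Pivot: region (rows) x product (columns) -> total revenue

     Gadget X      Tool P        Widget B    
East           827             0          1112  
North          858           977           992  

Highest: East / Widget B = $1112

East / Widget B = $1112


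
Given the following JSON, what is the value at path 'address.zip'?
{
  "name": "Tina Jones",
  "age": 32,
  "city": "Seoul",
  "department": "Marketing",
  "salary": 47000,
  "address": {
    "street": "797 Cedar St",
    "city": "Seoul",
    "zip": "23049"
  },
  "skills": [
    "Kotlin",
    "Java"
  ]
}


Query: address.zip
Path: address -> zip
Value: 23049

23049


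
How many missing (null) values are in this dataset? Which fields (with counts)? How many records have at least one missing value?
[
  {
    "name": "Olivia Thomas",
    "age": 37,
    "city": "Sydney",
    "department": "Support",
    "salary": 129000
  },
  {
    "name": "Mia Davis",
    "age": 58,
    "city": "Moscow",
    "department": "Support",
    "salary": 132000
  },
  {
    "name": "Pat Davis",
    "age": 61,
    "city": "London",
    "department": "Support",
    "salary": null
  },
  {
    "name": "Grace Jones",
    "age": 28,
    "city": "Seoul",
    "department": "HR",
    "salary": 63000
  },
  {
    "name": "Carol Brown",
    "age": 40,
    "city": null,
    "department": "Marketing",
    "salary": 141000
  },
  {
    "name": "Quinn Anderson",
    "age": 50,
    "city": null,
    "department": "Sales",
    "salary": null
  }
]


Checking for missing (null) values in 6 records:

  Olivia Thomas: complete
  Mia Davis: complete
  Pat Davis: salary
  Grace Jones: complete
  Carol Brown: city
  Quinn Anderson: city, salary

Per field:
  name: 0 missing
  age: 0 missing
  city: 2 missing
  department: 0 missing
  salary: 2 missing

Total missing values: 4
Records with any missing: 3

4 missing values (city: 2, salary: 2); 3 incomplete records


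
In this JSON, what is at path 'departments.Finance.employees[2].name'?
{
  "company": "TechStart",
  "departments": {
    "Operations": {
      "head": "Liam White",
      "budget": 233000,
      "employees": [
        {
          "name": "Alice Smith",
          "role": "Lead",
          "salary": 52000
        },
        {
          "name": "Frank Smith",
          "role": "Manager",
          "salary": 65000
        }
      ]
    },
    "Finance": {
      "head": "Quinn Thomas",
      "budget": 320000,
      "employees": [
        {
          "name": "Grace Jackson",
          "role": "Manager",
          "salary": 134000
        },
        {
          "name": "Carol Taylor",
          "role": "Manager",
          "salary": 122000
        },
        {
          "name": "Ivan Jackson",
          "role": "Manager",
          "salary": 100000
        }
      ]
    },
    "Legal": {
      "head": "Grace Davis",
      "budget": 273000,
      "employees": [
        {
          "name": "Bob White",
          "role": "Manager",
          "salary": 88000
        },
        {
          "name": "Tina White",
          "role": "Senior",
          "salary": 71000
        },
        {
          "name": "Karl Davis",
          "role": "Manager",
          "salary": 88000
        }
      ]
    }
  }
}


Path: departments.Finance.employees[2].name

Navigate:
  -> departments
  -> Finance
  -> employees[2].name = 'Ivan Jackson'

Ivan Jackson


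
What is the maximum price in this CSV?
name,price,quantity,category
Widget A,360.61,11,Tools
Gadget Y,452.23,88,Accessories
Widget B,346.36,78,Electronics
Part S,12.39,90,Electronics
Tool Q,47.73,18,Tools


Computing maximum price:
Values: [360.61, 452.23, 346.36, 12.39, 47.73]
Max = 452.23

452.23


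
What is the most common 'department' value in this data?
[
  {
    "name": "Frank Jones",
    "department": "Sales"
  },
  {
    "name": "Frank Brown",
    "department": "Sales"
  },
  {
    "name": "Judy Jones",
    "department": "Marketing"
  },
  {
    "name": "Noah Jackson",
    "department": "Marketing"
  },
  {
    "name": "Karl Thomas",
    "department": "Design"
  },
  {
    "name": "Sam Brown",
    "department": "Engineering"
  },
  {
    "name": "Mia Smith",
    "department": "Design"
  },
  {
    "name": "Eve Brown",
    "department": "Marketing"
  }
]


Counting 'department' values across 8 records:

  Marketing: 3 ###
  Sales: 2 ##
  Design: 2 ##
  Engineering: 1 #

Most common: Marketing (3 times)

Marketing (3 times)


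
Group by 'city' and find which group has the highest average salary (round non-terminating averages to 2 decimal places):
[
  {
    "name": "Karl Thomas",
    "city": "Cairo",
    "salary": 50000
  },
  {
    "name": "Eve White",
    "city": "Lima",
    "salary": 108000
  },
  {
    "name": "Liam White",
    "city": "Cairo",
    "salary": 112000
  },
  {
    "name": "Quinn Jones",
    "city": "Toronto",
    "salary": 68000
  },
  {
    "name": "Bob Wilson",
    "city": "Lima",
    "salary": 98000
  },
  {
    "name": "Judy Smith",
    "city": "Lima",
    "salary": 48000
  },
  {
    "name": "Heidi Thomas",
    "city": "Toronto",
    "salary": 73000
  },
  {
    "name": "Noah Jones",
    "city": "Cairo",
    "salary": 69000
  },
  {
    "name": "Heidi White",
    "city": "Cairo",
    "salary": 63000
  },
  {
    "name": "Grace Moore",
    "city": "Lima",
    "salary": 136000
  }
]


Group by: city

Groups:
  Cairo: 4 people, avg salary = 294000/4 = $73500
  Lima: 4 people, avg salary = 390000/4 = $97500
  Toronto: 2 people, avg salary = 141000/2 = $70500

Highest average salary: Lima ($97500)

Lima ($97500)


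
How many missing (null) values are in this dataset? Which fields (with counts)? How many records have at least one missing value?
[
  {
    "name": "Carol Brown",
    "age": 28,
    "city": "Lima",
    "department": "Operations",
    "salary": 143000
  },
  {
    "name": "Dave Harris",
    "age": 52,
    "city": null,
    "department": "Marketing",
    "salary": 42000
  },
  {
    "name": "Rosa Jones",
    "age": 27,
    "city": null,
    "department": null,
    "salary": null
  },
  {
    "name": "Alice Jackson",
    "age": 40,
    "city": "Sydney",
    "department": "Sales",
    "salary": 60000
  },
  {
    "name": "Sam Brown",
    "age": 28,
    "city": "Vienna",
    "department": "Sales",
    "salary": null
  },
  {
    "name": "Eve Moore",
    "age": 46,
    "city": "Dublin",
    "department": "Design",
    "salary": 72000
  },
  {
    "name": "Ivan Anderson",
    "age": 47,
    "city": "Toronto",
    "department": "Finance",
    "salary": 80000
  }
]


Checking for missing (null) values in 7 records:

  Carol Brown: complete
  Dave Harris: city
  Rosa Jones: city, department, salary
  Alice Jackson: complete
  Sam Brown: salary
  Eve Moore: complete
  Ivan Anderson: complete

Per field:
  name: 0 missing
  age: 0 missing
  city: 2 missing
  department: 1 missing
  salary: 2 missing

Total missing values: 5
Records with any missing: 3

5 missing values (city: 2, department: 1, salary: 2); 3 incomplete records


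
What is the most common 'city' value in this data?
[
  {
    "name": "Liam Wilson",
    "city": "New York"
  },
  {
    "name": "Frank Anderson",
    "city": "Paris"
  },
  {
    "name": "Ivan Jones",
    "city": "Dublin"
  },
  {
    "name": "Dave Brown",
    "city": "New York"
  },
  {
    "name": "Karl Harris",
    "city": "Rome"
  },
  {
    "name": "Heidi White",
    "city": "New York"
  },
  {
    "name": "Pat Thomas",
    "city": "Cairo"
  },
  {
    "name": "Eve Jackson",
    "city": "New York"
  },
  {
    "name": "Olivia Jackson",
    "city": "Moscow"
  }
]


Counting 'city' values across 9 records:

  New York: 4 ####
  Paris: 1 #
  Dublin: 1 #
  Rome: 1 #
  Cairo: 1 #
  Moscow: 1 #

Most common: New York (4 times)

New York (4 times)


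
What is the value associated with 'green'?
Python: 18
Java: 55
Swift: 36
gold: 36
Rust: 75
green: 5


Looking up key 'green'
Value: 5

5


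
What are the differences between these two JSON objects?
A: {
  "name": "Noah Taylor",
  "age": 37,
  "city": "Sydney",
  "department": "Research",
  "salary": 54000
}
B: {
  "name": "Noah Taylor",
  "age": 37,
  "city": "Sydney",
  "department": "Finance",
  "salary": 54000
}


Comparing each field (in key order):
  name: same
  age: same
  city: same
  department: DIFFERENT
  salary: same
Differences:
  department: Research -> Finance

1 field(s) changed

1 change: department


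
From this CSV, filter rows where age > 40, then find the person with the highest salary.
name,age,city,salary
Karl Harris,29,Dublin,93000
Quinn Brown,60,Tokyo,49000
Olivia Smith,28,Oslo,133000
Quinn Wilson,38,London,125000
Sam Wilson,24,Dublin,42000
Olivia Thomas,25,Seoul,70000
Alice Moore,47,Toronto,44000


Filter: age > 40
Sort by: salary (descending)

Filtered records (2):
  Quinn Brown, age 60, salary $49000
  Alice Moore, age 47, salary $44000

Highest salary: Quinn Brown ($49000)

Quinn Brown


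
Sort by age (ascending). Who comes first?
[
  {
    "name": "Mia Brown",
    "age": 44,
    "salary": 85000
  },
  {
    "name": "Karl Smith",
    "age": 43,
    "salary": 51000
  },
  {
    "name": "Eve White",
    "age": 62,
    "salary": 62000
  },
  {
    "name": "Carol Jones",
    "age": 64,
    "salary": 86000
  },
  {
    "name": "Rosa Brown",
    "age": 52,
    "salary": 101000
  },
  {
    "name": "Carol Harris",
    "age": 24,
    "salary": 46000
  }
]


Sort by: age (ascending)

Sorted order:
  1. Carol Harris (age = 24)
  2. Karl Smith (age = 43)
  3. Mia Brown (age = 44)
  4. Rosa Brown (age = 52)
  5. Eve White (age = 62)
  6. Carol Jones (age = 64)

First: Carol Harris

Carol Harris


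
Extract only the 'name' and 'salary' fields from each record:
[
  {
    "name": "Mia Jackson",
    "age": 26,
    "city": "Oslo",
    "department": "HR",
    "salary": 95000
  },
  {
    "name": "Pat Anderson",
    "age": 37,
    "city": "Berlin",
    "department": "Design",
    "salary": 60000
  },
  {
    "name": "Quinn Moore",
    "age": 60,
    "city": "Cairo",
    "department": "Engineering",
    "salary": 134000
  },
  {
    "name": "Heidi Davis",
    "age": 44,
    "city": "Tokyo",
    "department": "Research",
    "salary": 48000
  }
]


Original: 4 records with fields: name, age, city, department, salary
Keep: ['name', 'salary']
Drop: ['age', 'city', 'department']
Result: 4 records, 2 fields each

[
  {
    "name": "Mia Jackson",
    "salary": 95000
  },
  {
    "name": "Pat Anderson",
    "salary": 60000
  },
  {
    "name": "Quinn Moore",
    "salary": 134000
  },
  {
    "name": "Heidi Davis",
    "salary": 48000
  }
]


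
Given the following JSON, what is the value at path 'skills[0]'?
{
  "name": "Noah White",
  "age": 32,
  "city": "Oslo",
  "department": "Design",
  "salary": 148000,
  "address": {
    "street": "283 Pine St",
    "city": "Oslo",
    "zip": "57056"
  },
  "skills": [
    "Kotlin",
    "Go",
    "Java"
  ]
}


Query: skills[0]
Path: skills -> first element
Value: Kotlin

Kotlin


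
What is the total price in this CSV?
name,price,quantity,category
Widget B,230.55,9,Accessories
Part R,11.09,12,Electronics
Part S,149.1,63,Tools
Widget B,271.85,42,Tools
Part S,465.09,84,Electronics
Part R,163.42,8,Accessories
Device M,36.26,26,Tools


Computing total price:
Values: [230.55, 11.09, 149.1, 271.85, 465.09, 163.42, 36.26]
Sum = 1327.36

1327.36


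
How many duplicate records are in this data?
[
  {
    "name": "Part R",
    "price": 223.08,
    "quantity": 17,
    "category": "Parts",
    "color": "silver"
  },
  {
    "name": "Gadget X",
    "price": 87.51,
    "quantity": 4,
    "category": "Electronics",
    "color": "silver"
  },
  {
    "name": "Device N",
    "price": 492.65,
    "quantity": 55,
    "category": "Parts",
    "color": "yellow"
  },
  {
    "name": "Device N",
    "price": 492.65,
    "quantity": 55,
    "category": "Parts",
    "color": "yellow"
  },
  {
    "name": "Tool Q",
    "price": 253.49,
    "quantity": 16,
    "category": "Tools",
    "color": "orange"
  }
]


Checking 5 records for duplicates:

  Row 1: Part R ($223.08, qty 17)
  Row 2: Gadget X ($87.51, qty 4)
  Row 3: Device N ($492.65, qty 55)
  Row 4: Device N ($492.65, qty 55) <-- DUPLICATE
  Row 5: Tool Q ($253.49, qty 16)

Duplicates found: 1
Unique records: 4

1 duplicates, 4 unique


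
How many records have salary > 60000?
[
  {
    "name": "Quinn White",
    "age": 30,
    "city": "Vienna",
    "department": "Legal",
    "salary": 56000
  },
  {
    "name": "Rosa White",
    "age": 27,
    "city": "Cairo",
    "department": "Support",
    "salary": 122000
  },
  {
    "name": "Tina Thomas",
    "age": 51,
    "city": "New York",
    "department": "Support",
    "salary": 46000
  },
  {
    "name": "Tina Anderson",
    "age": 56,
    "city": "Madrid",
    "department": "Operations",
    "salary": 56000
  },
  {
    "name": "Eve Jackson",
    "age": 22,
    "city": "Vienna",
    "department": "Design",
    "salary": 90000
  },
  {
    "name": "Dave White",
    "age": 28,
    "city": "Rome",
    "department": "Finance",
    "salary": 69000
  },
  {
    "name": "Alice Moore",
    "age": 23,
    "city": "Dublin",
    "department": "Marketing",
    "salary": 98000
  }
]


Data: 7 records
Condition: salary > 60000

Checking each record:
  Quinn White: 56000
  Rosa White: 122000 MATCH
  Tina Thomas: 46000
  Tina Anderson: 56000
  Eve Jackson: 90000 MATCH
  Dave White: 69000 MATCH
  Alice Moore: 98000 MATCH

Count: 4

4


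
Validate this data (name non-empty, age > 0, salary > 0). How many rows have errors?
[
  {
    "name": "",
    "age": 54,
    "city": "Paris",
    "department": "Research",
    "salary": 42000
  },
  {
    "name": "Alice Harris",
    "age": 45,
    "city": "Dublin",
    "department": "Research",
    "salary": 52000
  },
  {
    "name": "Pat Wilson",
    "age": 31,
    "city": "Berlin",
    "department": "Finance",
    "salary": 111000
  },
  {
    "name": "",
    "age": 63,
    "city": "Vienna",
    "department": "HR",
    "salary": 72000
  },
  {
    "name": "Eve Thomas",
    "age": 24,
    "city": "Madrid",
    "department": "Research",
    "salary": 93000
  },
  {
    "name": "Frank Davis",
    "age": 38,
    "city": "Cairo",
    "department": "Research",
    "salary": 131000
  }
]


Validating 6 records:
Rules: name non-empty, age > 0, salary > 0

  Row 1 (???): empty name
  Row 2 (Alice Harris): OK
  Row 3 (Pat Wilson): OK
  Row 4 (???): empty name
  Row 5 (Eve Thomas): OK
  Row 6 (Frank Davis): OK

Total errors: 2

2 errors


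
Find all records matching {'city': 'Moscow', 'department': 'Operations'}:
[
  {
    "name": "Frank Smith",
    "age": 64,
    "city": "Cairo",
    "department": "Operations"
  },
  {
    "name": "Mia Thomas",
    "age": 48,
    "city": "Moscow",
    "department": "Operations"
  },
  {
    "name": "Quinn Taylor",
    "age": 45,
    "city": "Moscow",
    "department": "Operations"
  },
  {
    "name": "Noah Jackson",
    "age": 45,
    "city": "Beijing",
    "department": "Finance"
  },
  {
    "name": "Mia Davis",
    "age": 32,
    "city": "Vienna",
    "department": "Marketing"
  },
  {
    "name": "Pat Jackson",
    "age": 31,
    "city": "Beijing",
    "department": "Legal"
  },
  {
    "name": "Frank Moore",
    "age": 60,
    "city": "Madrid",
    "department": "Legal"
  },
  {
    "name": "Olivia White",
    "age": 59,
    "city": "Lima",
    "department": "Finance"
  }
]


Search criteria: {'city': 'Moscow', 'department': 'Operations'}

Checking 8 records:
  Frank Smith: {city: Cairo, department: Operations}
  Mia Thomas: {city: Moscow, department: Operations} <-- MATCH
  Quinn Taylor: {city: Moscow, department: Operations} <-- MATCH
  Noah Jackson: {city: Beijing, department: Finance}
  Mia Davis: {city: Vienna, department: Marketing}
  Pat Jackson: {city: Beijing, department: Legal}
  Frank Moore: {city: Madrid, department: Legal}
  Olivia White: {city: Lima, department: Finance}

Matches: ["Mia Thomas", "Quinn Taylor"]

["Mia Thomas", "Quinn Taylor"]


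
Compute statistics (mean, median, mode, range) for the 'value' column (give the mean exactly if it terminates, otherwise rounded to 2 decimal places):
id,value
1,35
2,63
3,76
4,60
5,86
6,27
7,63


Data: [35, 63, 76, 60, 86, 27, 63]
Count: 7
Sum: 410
Mean: 410/7 ≈ 58.57 (rounded to 2 decimal places)
Sorted: [27, 35, 60, 63, 63, 76, 86]
Median: 63.0
Mode: 63 (2 times)
Range: 86 - 27 = 59
Min: 27, Max: 86

mean≈58.57, median=63.0, mode=63, range=59


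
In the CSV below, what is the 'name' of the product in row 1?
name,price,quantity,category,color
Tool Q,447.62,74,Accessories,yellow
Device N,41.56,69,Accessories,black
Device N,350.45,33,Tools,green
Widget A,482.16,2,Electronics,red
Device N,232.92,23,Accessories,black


Query: Row 1 ('Tool Q'), column 'name'
Value: Tool Q

Tool Q


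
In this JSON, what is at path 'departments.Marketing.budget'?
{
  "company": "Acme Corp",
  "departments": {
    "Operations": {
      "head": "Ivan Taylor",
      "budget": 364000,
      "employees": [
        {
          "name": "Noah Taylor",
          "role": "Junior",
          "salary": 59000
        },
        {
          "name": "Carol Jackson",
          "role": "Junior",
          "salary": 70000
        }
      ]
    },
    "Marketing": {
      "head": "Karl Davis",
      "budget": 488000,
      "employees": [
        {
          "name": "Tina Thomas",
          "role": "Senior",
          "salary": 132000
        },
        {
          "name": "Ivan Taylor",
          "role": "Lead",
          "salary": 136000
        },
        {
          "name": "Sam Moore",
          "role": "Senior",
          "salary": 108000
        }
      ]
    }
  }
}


Path: departments.Marketing.budget

Navigate:
  -> departments
  -> Marketing
  -> budget = 488000

488000


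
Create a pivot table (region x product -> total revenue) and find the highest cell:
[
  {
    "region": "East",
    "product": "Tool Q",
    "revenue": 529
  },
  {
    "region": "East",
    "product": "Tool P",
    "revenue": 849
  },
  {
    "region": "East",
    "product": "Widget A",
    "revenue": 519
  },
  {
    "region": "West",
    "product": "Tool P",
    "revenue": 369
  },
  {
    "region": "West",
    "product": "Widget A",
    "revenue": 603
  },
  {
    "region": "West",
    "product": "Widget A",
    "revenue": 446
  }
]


Pivot: region (rows) x product (columns) -> total revenue

     Tool P        Tool Q        Widget A    
East           849           529           519  
West           369             0          1049  

Highest: West / Widget A = $1049

West / Widget A = $1049
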